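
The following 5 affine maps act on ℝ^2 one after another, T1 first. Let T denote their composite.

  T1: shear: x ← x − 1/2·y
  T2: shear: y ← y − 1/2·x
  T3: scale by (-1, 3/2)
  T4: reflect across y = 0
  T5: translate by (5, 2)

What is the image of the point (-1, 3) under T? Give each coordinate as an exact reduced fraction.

T(p) = (15/2, -35/8)

T1 shear: x ← x − 1/2·y: (-1, 3) → (-5/2, 3)
T2 shear: y ← y − 1/2·x: (-5/2, 3) → (-5/2, 17/4)
T3 scale by (-1, 3/2): (-5/2, 17/4) → (5/2, 51/8)
T4 reflect across y = 0: (5/2, 51/8) → (5/2, -51/8)
T5 translate by (5, 2): (5/2, -51/8) → (15/2, -35/8)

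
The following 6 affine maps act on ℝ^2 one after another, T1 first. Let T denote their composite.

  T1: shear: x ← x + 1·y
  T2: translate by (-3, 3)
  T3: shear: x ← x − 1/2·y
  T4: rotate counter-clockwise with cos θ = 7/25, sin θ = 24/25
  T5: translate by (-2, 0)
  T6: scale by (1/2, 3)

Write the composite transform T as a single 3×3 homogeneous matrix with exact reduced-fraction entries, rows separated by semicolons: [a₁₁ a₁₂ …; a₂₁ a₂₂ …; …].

T1 = [1 1 0; 0 1 0; 0 0 1]
T2·T1 = [1 1 -3; 0 1 3; 0 0 1]
T3·…·T1 = [1 1/2 -9/2; 0 1 3; 0 0 1]
T4·…·T1 = [7/25 -41/50 -207/50; 24/25 19/25 -87/25; 0 0 1]
T5·…·T1 = [7/25 -41/50 -307/50; 24/25 19/25 -87/25; 0 0 1]
T6·…·T1 = [7/50 -41/100 -307/100; 72/25 57/25 -261/25; 0 0 1]

T = [7/50 -41/100 -307/100; 72/25 57/25 -261/25; 0 0 1]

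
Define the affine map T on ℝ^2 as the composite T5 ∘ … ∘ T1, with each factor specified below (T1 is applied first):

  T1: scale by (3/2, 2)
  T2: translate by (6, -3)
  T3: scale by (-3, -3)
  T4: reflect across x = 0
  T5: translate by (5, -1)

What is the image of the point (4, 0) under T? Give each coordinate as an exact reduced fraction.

T1 scale by (3/2, 2): (4, 0) → (6, 0)
T2 translate by (6, -3): (6, 0) → (12, -3)
T3 scale by (-3, -3): (12, -3) → (-36, 9)
T4 reflect across x = 0: (-36, 9) → (36, 9)
T5 translate by (5, -1): (36, 9) → (41, 8)

T(p) = (41, 8)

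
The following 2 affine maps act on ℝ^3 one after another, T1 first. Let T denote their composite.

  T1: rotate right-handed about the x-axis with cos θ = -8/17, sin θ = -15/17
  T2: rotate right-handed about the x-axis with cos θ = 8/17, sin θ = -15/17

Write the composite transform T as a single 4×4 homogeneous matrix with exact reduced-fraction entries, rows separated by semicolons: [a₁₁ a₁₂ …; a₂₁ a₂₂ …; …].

T = [1 0 0 0; 0 -1 0 0; 0 0 -1 0; 0 0 0 1]

T1 = [1 0 0 0; 0 -8/17 15/17 0; 0 -15/17 -8/17 0; 0 0 0 1]
T2·T1 = [1 0 0 0; 0 -1 0 0; 0 0 -1 0; 0 0 0 1]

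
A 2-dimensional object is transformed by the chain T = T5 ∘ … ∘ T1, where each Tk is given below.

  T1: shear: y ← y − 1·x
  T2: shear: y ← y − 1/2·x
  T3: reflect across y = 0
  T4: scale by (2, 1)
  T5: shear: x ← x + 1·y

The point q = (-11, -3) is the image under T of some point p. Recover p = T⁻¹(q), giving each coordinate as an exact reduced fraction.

p = (-4, -3)

T1 = [1 0 0; -1 1 0; 0 0 1]
T2·T1 = [1 0 0; -3/2 1 0; 0 0 1]
T3·…·T1 = [1 0 0; 3/2 -1 0; 0 0 1]
T4·…·T1 = [2 0 0; 3/2 -1 0; 0 0 1]
T5·…·T1 = [7/2 -1 0; 3/2 -1 0; 0 0 1]
det M = -2; M⁻¹ = [1/2 -1/2 0; 3/4 -7/4 0; 0 0 1]
M⁻¹ · (-11, -3)ᵀ = (-4, -3)ᵀ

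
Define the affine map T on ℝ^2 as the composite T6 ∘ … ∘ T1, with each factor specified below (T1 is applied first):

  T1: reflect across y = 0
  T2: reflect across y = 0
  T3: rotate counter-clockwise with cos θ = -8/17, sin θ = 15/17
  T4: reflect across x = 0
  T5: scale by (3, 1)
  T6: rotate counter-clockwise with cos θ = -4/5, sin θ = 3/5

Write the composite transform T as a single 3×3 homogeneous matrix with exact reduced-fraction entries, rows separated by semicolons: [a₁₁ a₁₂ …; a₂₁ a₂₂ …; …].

T = [-141/85 -156/85 0; 12/85 167/85 0; 0 0 1]

T1 = [1 0 0; 0 -1 0; 0 0 1]
T2·T1 = [1 0 0; 0 1 0; 0 0 1]
T3·…·T1 = [-8/17 -15/17 0; 15/17 -8/17 0; 0 0 1]
T4·…·T1 = [8/17 15/17 0; 15/17 -8/17 0; 0 0 1]
T5·…·T1 = [24/17 45/17 0; 15/17 -8/17 0; 0 0 1]
T6·…·T1 = [-141/85 -156/85 0; 12/85 167/85 0; 0 0 1]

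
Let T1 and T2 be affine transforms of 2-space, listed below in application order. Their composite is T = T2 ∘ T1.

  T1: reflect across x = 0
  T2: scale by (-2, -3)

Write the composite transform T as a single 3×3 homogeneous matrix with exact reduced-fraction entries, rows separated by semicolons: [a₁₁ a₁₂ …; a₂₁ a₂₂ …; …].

T1 = [-1 0 0; 0 1 0; 0 0 1]
T2·T1 = [2 0 0; 0 -3 0; 0 0 1]

T = [2 0 0; 0 -3 0; 0 0 1]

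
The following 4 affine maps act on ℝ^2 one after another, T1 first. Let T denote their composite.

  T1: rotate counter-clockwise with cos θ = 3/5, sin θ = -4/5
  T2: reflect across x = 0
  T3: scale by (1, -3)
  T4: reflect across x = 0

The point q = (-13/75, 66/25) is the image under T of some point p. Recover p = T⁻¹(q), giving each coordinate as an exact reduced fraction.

T1 = [3/5 4/5 0; -4/5 3/5 0; 0 0 1]
T2·T1 = [-3/5 -4/5 0; -4/5 3/5 0; 0 0 1]
T3·…·T1 = [-3/5 -4/5 0; 12/5 -9/5 0; 0 0 1]
T4·…·T1 = [3/5 4/5 0; 12/5 -9/5 0; 0 0 1]
det M = -3; M⁻¹ = [3/5 4/15 0; 4/5 -1/5 0; 0 0 1]
M⁻¹ · (-13/75, 66/25)ᵀ = (3/5, -2/3)ᵀ

p = (3/5, -2/3)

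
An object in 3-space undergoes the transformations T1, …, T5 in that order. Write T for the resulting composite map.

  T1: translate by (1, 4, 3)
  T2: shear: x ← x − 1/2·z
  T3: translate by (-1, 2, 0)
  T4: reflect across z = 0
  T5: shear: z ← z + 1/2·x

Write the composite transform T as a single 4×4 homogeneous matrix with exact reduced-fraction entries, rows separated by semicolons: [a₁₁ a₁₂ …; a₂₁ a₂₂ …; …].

T = [1 0 -1/2 -3/2; 0 1 0 6; 1/2 0 -5/4 -15/4; 0 0 0 1]

T1 = [1 0 0 1; 0 1 0 4; 0 0 1 3; 0 0 0 1]
T2·T1 = [1 0 -1/2 -1/2; 0 1 0 4; 0 0 1 3; 0 0 0 1]
T3·…·T1 = [1 0 -1/2 -3/2; 0 1 0 6; 0 0 1 3; 0 0 0 1]
T4·…·T1 = [1 0 -1/2 -3/2; 0 1 0 6; 0 0 -1 -3; 0 0 0 1]
T5·…·T1 = [1 0 -1/2 -3/2; 0 1 0 6; 1/2 0 -5/4 -15/4; 0 0 0 1]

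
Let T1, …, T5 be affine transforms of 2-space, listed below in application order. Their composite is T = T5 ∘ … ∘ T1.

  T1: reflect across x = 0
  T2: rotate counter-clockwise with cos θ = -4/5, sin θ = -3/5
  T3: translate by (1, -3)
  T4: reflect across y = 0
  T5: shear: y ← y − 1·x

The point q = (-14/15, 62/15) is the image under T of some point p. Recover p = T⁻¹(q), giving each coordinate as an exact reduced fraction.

p = (-5/3, -1)

T1 = [-1 0 0; 0 1 0; 0 0 1]
T2·T1 = [4/5 3/5 0; 3/5 -4/5 0; 0 0 1]
T3·…·T1 = [4/5 3/5 1; 3/5 -4/5 -3; 0 0 1]
T4·…·T1 = [4/5 3/5 1; -3/5 4/5 3; 0 0 1]
T5·…·T1 = [4/5 3/5 1; -7/5 1/5 2; 0 0 1]
det M = 1; M⁻¹ = [1/5 -3/5 1; 7/5 4/5 -3; 0 0 1]
M⁻¹ · (-14/15, 62/15)ᵀ = (-5/3, -1)ᵀ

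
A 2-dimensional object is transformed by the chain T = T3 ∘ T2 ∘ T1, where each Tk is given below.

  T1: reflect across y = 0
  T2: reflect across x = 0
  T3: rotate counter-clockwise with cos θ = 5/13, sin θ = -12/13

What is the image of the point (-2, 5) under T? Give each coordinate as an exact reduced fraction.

T(p) = (-50/13, -49/13)

T1 reflect across y = 0: (-2, 5) → (-2, -5)
T2 reflect across x = 0: (-2, -5) → (2, -5)
T3 rotate counter-clockwise with cos θ = 5/13, sin θ = -12/13: (2, -5) → (-50/13, -49/13)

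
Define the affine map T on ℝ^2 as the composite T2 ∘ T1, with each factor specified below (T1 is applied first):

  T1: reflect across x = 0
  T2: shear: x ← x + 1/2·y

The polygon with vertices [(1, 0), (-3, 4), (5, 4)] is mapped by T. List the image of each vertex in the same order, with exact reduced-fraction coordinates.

T1 reflect across x = 0: (1, 0) → (-1, 0); (-3, 4) → (3, 4); (5, 4) → (-5, 4)
T2 shear: x ← x + 1/2·y: (-1, 0) → (-1, 0); (3, 4) → (5, 4); (-5, 4) → (-3, 4)

image vertices: (-1, 0), (5, 4), (-3, 4)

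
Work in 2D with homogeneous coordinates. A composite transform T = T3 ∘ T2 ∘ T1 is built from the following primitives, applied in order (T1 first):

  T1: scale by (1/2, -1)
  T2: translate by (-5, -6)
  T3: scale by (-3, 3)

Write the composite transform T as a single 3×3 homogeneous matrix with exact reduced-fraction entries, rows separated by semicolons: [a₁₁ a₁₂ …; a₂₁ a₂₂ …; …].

T1 = [1/2 0 0; 0 -1 0; 0 0 1]
T2·T1 = [1/2 0 -5; 0 -1 -6; 0 0 1]
T3·…·T1 = [-3/2 0 15; 0 -3 -18; 0 0 1]

T = [-3/2 0 15; 0 -3 -18; 0 0 1]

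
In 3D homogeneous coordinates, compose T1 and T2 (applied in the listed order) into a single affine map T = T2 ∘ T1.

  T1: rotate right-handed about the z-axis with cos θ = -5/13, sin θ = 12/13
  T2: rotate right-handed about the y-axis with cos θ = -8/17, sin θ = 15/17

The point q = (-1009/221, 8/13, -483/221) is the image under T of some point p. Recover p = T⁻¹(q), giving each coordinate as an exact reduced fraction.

p = (-1, -4, -3)

T1 = [-5/13 -12/13 0 0; 12/13 -5/13 0 0; 0 0 1 0; 0 0 0 1]
T2·T1 = [40/221 96/221 15/17 0; 12/13 -5/13 0 0; 75/221 180/221 -8/17 0; 0 0 0 1]
det M = 1; M⁻¹ = [40/221 12/13 75/221 0; 96/221 -5/13 180/221 0; 15/17 0 -8/17 0; 0 0 0 1]
M⁻¹ · (-1009/221, 8/13, -483/221)ᵀ = (-1, -4, -3)ᵀ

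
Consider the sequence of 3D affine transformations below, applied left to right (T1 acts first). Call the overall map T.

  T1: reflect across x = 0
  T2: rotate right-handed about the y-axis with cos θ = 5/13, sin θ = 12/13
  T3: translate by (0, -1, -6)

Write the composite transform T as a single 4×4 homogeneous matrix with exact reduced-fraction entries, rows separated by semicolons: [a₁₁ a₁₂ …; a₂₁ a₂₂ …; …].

T1 = [-1 0 0 0; 0 1 0 0; 0 0 1 0; 0 0 0 1]
T2·T1 = [-5/13 0 12/13 0; 0 1 0 0; 12/13 0 5/13 0; 0 0 0 1]
T3·…·T1 = [-5/13 0 12/13 0; 0 1 0 -1; 12/13 0 5/13 -6; 0 0 0 1]

T = [-5/13 0 12/13 0; 0 1 0 -1; 12/13 0 5/13 -6; 0 0 0 1]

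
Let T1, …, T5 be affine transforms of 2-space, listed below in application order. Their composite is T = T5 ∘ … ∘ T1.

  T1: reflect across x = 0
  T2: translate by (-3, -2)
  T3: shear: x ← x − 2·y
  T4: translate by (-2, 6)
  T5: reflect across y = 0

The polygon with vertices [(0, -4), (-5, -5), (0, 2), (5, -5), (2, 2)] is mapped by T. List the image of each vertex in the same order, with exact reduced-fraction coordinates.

image vertices: (7, 0), (14, 1), (-5, -6), (4, 1), (-7, -6)

T1 reflect across x = 0: (0, -4) → (0, -4); (-5, -5) → (5, -5); (0, 2) → (0, 2); (5, -5) → (-5, -5); (2, 2) → (-2, 2)
T2 translate by (-3, -2): (0, -4) → (-3, -6); (5, -5) → (2, -7); (0, 2) → (-3, 0); (-5, -5) → (-8, -7); (-2, 2) → (-5, 0)
T3 shear: x ← x − 2·y: (-3, -6) → (9, -6); (2, -7) → (16, -7); (-3, 0) → (-3, 0); (-8, -7) → (6, -7); (-5, 0) → (-5, 0)
T4 translate by (-2, 6): (9, -6) → (7, 0); (16, -7) → (14, -1); (-3, 0) → (-5, 6); (6, -7) → (4, -1); (-5, 0) → (-7, 6)
T5 reflect across y = 0: (7, 0) → (7, 0); (14, -1) → (14, 1); (-5, 6) → (-5, -6); (4, -1) → (4, 1); (-7, 6) → (-7, -6)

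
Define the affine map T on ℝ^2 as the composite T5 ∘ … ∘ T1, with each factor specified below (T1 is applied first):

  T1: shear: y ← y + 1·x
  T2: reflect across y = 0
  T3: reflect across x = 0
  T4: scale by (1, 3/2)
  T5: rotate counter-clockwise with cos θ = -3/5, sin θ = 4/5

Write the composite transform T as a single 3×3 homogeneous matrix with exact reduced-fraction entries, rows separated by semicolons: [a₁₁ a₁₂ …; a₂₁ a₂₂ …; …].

T1 = [1 0 0; 1 1 0; 0 0 1]
T2·T1 = [1 0 0; -1 -1 0; 0 0 1]
T3·…·T1 = [-1 0 0; -1 -1 0; 0 0 1]
T4·…·T1 = [-1 0 0; -3/2 -3/2 0; 0 0 1]
T5·…·T1 = [9/5 6/5 0; 1/10 9/10 0; 0 0 1]

T = [9/5 6/5 0; 1/10 9/10 0; 0 0 1]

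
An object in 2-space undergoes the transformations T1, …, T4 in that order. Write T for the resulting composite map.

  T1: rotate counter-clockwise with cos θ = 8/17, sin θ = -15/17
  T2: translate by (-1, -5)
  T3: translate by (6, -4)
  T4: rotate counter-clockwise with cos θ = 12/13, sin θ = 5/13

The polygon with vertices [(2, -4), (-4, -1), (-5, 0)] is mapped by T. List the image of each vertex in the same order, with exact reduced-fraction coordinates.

image vertices: (1567/221, -2375/221), (961/221, -1022/221), (930/221, -711/221)

T1 rotate counter-clockwise with cos θ = 8/17, sin θ = -15/17: (2, -4) → (-44/17, -62/17); (-4, -1) → (-47/17, 52/17); (-5, 0) → (-40/17, 75/17)
T2 translate by (-1, -5): (-44/17, -62/17) → (-61/17, -147/17); (-47/17, 52/17) → (-64/17, -33/17); (-40/17, 75/17) → (-57/17, -10/17)
T3 translate by (6, -4): (-61/17, -147/17) → (41/17, -215/17); (-64/17, -33/17) → (38/17, -101/17); (-57/17, -10/17) → (45/17, -78/17)
T4 rotate counter-clockwise with cos θ = 12/13, sin θ = 5/13: (41/17, -215/17) → (1567/221, -2375/221); (38/17, -101/17) → (961/221, -1022/221); (45/17, -78/17) → (930/221, -711/221)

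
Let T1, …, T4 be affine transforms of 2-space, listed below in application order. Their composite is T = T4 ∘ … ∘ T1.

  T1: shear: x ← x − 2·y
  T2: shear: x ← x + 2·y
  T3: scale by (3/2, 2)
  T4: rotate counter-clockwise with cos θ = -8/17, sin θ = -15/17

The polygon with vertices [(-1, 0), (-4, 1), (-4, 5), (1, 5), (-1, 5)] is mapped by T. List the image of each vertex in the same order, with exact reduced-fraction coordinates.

image vertices: (12/17, 45/34), (78/17, 74/17), (198/17, 10/17), (138/17, -205/34), (162/17, -115/34)

T1 shear: x ← x − 2·y: (-1, 0) → (-1, 0); (-4, 1) → (-6, 1); (-4, 5) → (-14, 5); (1, 5) → (-9, 5); (-1, 5) → (-11, 5)
T2 shear: x ← x + 2·y: (-1, 0) → (-1, 0); (-6, 1) → (-4, 1); (-14, 5) → (-4, 5); (-9, 5) → (1, 5); (-11, 5) → (-1, 5)
T3 scale by (3/2, 2): (-1, 0) → (-3/2, 0); (-4, 1) → (-6, 2); (-4, 5) → (-6, 10); (1, 5) → (3/2, 10); (-1, 5) → (-3/2, 10)
T4 rotate counter-clockwise with cos θ = -8/17, sin θ = -15/17: (-3/2, 0) → (12/17, 45/34); (-6, 2) → (78/17, 74/17); (-6, 10) → (198/17, 10/17); (3/2, 10) → (138/17, -205/34); (-3/2, 10) → (162/17, -115/34)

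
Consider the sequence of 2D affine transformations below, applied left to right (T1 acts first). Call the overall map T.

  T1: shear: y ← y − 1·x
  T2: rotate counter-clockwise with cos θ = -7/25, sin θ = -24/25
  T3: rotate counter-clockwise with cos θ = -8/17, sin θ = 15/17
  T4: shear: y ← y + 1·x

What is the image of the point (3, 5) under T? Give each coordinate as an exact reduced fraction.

T1 shear: y ← y − 1·x: (3, 5) → (3, 2)
T2 rotate counter-clockwise with cos θ = -7/25, sin θ = -24/25: (3, 2) → (27/25, -86/25)
T3 rotate counter-clockwise with cos θ = -8/17, sin θ = 15/17: (27/25, -86/25) → (1074/425, 1093/425)
T4 shear: y ← y + 1·x: (1074/425, 1093/425) → (1074/425, 2167/425)

T(p) = (1074/425, 2167/425)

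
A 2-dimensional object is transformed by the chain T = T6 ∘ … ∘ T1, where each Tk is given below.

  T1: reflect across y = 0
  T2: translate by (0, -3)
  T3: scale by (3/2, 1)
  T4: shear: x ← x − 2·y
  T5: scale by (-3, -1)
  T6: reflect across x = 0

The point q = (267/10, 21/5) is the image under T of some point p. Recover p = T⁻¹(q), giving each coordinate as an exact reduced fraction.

p = (1/3, 6/5)

T1 = [1 0 0; 0 -1 0; 0 0 1]
T2·T1 = [1 0 0; 0 -1 -3; 0 0 1]
T3·…·T1 = [3/2 0 0; 0 -1 -3; 0 0 1]
T4·…·T1 = [3/2 2 6; 0 -1 -3; 0 0 1]
T5·…·T1 = [-9/2 -6 -18; 0 1 3; 0 0 1]
T6·…·T1 = [9/2 6 18; 0 1 3; 0 0 1]
det M = 9/2; M⁻¹ = [2/9 -4/3 0; 0 1 -3; 0 0 1]
M⁻¹ · (267/10, 21/5)ᵀ = (1/3, 6/5)ᵀ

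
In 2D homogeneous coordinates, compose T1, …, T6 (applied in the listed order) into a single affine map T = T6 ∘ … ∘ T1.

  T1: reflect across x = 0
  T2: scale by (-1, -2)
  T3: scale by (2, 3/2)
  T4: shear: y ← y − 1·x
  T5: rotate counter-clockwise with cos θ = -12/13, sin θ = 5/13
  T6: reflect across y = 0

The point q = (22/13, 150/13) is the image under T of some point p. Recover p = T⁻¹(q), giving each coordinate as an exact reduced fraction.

p = (-3, -4/3)

T1 = [-1 0 0; 0 1 0; 0 0 1]
T2·T1 = [1 0 0; 0 -2 0; 0 0 1]
T3·…·T1 = [2 0 0; 0 -3 0; 0 0 1]
T4·…·T1 = [2 0 0; -2 -3 0; 0 0 1]
T5·…·T1 = [-14/13 15/13 0; 34/13 36/13 0; 0 0 1]
T6·…·T1 = [-14/13 15/13 0; -34/13 -36/13 0; 0 0 1]
det M = 6; M⁻¹ = [-6/13 -5/26 0; 17/39 -7/39 0; 0 0 1]
M⁻¹ · (22/13, 150/13)ᵀ = (-3, -4/3)ᵀ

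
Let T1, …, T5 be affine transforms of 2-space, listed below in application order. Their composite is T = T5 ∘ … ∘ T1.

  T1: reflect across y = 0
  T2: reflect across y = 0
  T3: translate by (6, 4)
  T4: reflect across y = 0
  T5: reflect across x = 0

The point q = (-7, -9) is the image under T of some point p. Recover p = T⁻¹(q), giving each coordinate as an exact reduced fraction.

p = (1, 5)

T1 = [1 0 0; 0 -1 0; 0 0 1]
T2·T1 = [1 0 0; 0 1 0; 0 0 1]
T3·…·T1 = [1 0 6; 0 1 4; 0 0 1]
T4·…·T1 = [1 0 6; 0 -1 -4; 0 0 1]
T5·…·T1 = [-1 0 -6; 0 -1 -4; 0 0 1]
det M = 1; M⁻¹ = [-1 0 -6; 0 -1 -4; 0 0 1]
M⁻¹ · (-7, -9)ᵀ = (1, 5)ᵀ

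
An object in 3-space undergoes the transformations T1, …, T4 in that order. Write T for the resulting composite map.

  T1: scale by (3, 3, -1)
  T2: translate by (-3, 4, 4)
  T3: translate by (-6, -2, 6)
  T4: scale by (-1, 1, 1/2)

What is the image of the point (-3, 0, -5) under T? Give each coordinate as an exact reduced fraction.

T(p) = (18, 2, 15/2)

T1 scale by (3, 3, -1): (-3, 0, -5) → (-9, 0, 5)
T2 translate by (-3, 4, 4): (-9, 0, 5) → (-12, 4, 9)
T3 translate by (-6, -2, 6): (-12, 4, 9) → (-18, 2, 15)
T4 scale by (-1, 1, 1/2): (-18, 2, 15) → (18, 2, 15/2)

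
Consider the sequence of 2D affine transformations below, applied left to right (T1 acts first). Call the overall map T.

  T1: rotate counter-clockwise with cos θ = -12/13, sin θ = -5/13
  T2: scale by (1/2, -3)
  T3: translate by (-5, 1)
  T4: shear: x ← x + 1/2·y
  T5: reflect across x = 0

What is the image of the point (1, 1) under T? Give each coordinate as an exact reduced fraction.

T(p) = (73/26, 64/13)

T1 rotate counter-clockwise with cos θ = -12/13, sin θ = -5/13: (1, 1) → (-7/13, -17/13)
T2 scale by (1/2, -3): (-7/13, -17/13) → (-7/26, 51/13)
T3 translate by (-5, 1): (-7/26, 51/13) → (-137/26, 64/13)
T4 shear: x ← x + 1/2·y: (-137/26, 64/13) → (-73/26, 64/13)
T5 reflect across x = 0: (-73/26, 64/13) → (73/26, 64/13)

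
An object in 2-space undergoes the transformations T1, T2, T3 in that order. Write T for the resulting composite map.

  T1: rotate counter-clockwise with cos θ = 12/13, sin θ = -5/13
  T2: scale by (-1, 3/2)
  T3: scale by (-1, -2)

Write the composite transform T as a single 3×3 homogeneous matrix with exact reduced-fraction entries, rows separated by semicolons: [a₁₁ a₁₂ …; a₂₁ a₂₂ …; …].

T1 = [12/13 5/13 0; -5/13 12/13 0; 0 0 1]
T2·T1 = [-12/13 -5/13 0; -15/26 18/13 0; 0 0 1]
T3·…·T1 = [12/13 5/13 0; 15/13 -36/13 0; 0 0 1]

T = [12/13 5/13 0; 15/13 -36/13 0; 0 0 1]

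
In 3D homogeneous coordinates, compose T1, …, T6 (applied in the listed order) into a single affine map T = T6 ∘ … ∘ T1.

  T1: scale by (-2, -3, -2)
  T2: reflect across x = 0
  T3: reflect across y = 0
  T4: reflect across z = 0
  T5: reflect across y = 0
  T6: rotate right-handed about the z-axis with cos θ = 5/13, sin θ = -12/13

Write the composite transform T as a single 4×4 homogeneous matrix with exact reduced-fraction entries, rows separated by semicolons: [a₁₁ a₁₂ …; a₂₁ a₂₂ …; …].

T1 = [-2 0 0 0; 0 -3 0 0; 0 0 -2 0; 0 0 0 1]
T2·T1 = [2 0 0 0; 0 -3 0 0; 0 0 -2 0; 0 0 0 1]
T3·…·T1 = [2 0 0 0; 0 3 0 0; 0 0 -2 0; 0 0 0 1]
T4·…·T1 = [2 0 0 0; 0 3 0 0; 0 0 2 0; 0 0 0 1]
T5·…·T1 = [2 0 0 0; 0 -3 0 0; 0 0 2 0; 0 0 0 1]
T6·…·T1 = [10/13 -36/13 0 0; -24/13 -15/13 0 0; 0 0 2 0; 0 0 0 1]

T = [10/13 -36/13 0 0; -24/13 -15/13 0 0; 0 0 2 0; 0 0 0 1]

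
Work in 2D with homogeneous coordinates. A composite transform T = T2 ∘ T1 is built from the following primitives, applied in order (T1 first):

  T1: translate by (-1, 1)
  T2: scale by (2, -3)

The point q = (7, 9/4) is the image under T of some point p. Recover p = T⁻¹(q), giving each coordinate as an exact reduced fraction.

T1 = [1 0 -1; 0 1 1; 0 0 1]
T2·T1 = [2 0 -2; 0 -3 -3; 0 0 1]
det M = -6; M⁻¹ = [1/2 0 1; 0 -1/3 -1; 0 0 1]
M⁻¹ · (7, 9/4)ᵀ = (9/2, -7/4)ᵀ

p = (9/2, -7/4)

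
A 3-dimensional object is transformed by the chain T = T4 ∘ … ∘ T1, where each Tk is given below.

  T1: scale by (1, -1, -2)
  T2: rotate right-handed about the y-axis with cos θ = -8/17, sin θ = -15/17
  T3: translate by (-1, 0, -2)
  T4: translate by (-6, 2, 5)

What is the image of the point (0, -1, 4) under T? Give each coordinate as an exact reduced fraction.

T(p) = (1/17, 3, 115/17)

T1 scale by (1, -1, -2): (0, -1, 4) → (0, 1, -8)
T2 rotate right-handed about the y-axis with cos θ = -8/17, sin θ = -15/17: (0, 1, -8) → (120/17, 1, 64/17)
T3 translate by (-1, 0, -2): (120/17, 1, 64/17) → (103/17, 1, 30/17)
T4 translate by (-6, 2, 5): (103/17, 1, 30/17) → (1/17, 3, 115/17)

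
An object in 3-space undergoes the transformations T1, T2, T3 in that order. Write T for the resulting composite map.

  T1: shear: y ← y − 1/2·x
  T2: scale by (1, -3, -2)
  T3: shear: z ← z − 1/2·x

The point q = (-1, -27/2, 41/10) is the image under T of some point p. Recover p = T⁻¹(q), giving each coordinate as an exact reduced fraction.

T1 = [1 0 0 0; -1/2 1 0 0; 0 0 1 0; 0 0 0 1]
T2·T1 = [1 0 0 0; 3/2 -3 0 0; 0 0 -2 0; 0 0 0 1]
T3·…·T1 = [1 0 0 0; 3/2 -3 0 0; -1/2 0 -2 0; 0 0 0 1]
det M = 6; M⁻¹ = [1 0 0 0; 1/2 -1/3 0 0; -1/4 0 -1/2 0; 0 0 0 1]
M⁻¹ · (-1, -27/2, 41/10)ᵀ = (-1, 4, -9/5)ᵀ

p = (-1, 4, -9/5)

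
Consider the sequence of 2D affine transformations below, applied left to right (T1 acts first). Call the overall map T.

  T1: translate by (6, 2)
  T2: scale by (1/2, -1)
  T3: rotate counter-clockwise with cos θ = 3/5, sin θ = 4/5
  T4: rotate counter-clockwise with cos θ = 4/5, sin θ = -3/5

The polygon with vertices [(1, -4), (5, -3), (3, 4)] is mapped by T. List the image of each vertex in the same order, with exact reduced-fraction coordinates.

image vertices: (14/5, 29/10), (5, 5/2), (6, -9/2)

T1 translate by (6, 2): (1, -4) → (7, -2); (5, -3) → (11, -1); (3, 4) → (9, 6)
T2 scale by (1/2, -1): (7, -2) → (7/2, 2); (11, -1) → (11/2, 1); (9, 6) → (9/2, -6)
T3 rotate counter-clockwise with cos θ = 3/5, sin θ = 4/5: (7/2, 2) → (1/2, 4); (11/2, 1) → (5/2, 5); (9/2, -6) → (15/2, 0)
T4 rotate counter-clockwise with cos θ = 4/5, sin θ = -3/5: (1/2, 4) → (14/5, 29/10); (5/2, 5) → (5, 5/2); (15/2, 0) → (6, -9/2)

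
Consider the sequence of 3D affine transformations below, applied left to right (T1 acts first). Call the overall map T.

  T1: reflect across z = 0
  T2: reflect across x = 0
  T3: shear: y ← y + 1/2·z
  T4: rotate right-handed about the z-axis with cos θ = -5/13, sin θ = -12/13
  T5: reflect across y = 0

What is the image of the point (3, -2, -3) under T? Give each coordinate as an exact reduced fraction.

T1 reflect across z = 0: (3, -2, -3) → (3, -2, 3)
T2 reflect across x = 0: (3, -2, 3) → (-3, -2, 3)
T3 shear: y ← y + 1/2·z: (-3, -2, 3) → (-3, -1/2, 3)
T4 rotate right-handed about the z-axis with cos θ = -5/13, sin θ = -12/13: (-3, -1/2, 3) → (9/13, 77/26, 3)
T5 reflect across y = 0: (9/13, 77/26, 3) → (9/13, -77/26, 3)

T(p) = (9/13, -77/26, 3)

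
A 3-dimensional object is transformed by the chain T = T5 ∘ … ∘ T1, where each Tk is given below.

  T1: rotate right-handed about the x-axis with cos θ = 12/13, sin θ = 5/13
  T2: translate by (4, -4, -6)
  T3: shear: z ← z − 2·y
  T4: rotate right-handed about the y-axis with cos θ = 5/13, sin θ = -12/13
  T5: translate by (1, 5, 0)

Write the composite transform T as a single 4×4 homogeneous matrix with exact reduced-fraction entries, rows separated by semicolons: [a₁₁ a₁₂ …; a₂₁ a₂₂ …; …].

T = [5/13 228/169 -264/169 9/13; 0 12/13 -5/13 1; 12/13 -95/169 110/169 58/13; 0 0 0 1]

T1 = [1 0 0 0; 0 12/13 -5/13 0; 0 5/13 12/13 0; 0 0 0 1]
T2·T1 = [1 0 0 4; 0 12/13 -5/13 -4; 0 5/13 12/13 -6; 0 0 0 1]
T3·…·T1 = [1 0 0 4; 0 12/13 -5/13 -4; 0 -19/13 22/13 2; 0 0 0 1]
T4·…·T1 = [5/13 228/169 -264/169 -4/13; 0 12/13 -5/13 -4; 12/13 -95/169 110/169 58/13; 0 0 0 1]
T5·…·T1 = [5/13 228/169 -264/169 9/13; 0 12/13 -5/13 1; 12/13 -95/169 110/169 58/13; 0 0 0 1]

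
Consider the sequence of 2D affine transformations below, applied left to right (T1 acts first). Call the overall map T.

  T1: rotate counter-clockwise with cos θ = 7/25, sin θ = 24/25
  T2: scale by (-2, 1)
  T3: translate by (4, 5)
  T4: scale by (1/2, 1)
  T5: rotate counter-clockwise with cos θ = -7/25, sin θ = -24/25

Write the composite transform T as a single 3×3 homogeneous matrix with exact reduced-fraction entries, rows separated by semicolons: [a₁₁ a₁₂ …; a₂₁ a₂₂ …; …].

T1 = [7/25 -24/25 0; 24/25 7/25 0; 0 0 1]
T2·T1 = [-14/25 48/25 0; 24/25 7/25 0; 0 0 1]
T3·…·T1 = [-14/25 48/25 4; 24/25 7/25 5; 0 0 1]
T4·…·T1 = [-7/25 24/25 2; 24/25 7/25 5; 0 0 1]
T5·…·T1 = [1 0 106/25; 0 -1 -83/25; 0 0 1]

T = [1 0 106/25; 0 -1 -83/25; 0 0 1]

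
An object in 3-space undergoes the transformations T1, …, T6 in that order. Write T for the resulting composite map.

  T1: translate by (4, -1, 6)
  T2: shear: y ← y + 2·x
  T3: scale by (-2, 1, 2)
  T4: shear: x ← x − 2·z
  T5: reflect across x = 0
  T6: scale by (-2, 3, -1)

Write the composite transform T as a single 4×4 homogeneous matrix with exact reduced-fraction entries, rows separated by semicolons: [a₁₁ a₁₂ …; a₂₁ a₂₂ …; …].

T1 = [1 0 0 4; 0 1 0 -1; 0 0 1 6; 0 0 0 1]
T2·T1 = [1 0 0 4; 2 1 0 7; 0 0 1 6; 0 0 0 1]
T3·…·T1 = [-2 0 0 -8; 2 1 0 7; 0 0 2 12; 0 0 0 1]
T4·…·T1 = [-2 0 -4 -32; 2 1 0 7; 0 0 2 12; 0 0 0 1]
T5·…·T1 = [2 0 4 32; 2 1 0 7; 0 0 2 12; 0 0 0 1]
T6·…·T1 = [-4 0 -8 -64; 6 3 0 21; 0 0 -2 -12; 0 0 0 1]

T = [-4 0 -8 -64; 6 3 0 21; 0 0 -2 -12; 0 0 0 1]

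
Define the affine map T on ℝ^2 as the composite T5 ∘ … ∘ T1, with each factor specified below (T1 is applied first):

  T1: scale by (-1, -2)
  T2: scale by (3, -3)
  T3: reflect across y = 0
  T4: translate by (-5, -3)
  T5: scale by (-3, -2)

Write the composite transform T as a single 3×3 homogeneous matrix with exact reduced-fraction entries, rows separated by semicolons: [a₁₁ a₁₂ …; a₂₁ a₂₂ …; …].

T1 = [-1 0 0; 0 -2 0; 0 0 1]
T2·T1 = [-3 0 0; 0 6 0; 0 0 1]
T3·…·T1 = [-3 0 0; 0 -6 0; 0 0 1]
T4·…·T1 = [-3 0 -5; 0 -6 -3; 0 0 1]
T5·…·T1 = [9 0 15; 0 12 6; 0 0 1]

T = [9 0 15; 0 12 6; 0 0 1]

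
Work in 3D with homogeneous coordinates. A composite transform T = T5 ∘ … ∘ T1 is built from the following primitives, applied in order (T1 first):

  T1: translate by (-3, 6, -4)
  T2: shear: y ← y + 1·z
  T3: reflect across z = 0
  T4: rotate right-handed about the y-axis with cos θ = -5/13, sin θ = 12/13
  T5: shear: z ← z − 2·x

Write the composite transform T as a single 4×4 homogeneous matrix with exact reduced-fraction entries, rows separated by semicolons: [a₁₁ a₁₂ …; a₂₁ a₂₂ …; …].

T = [-5/13 0 -12/13 63/13; 0 1 1 2; -2/13 0 29/13 -110/13; 0 0 0 1]

T1 = [1 0 0 -3; 0 1 0 6; 0 0 1 -4; 0 0 0 1]
T2·T1 = [1 0 0 -3; 0 1 1 2; 0 0 1 -4; 0 0 0 1]
T3·…·T1 = [1 0 0 -3; 0 1 1 2; 0 0 -1 4; 0 0 0 1]
T4·…·T1 = [-5/13 0 -12/13 63/13; 0 1 1 2; -12/13 0 5/13 16/13; 0 0 0 1]
T5·…·T1 = [-5/13 0 -12/13 63/13; 0 1 1 2; -2/13 0 29/13 -110/13; 0 0 0 1]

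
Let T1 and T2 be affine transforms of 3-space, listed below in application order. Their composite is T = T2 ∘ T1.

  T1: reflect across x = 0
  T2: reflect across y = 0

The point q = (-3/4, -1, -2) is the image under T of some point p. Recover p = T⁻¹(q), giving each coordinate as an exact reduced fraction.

T1 = [-1 0 0 0; 0 1 0 0; 0 0 1 0; 0 0 0 1]
T2·T1 = [-1 0 0 0; 0 -1 0 0; 0 0 1 0; 0 0 0 1]
det M = 1; M⁻¹ = [-1 0 0 0; 0 -1 0 0; 0 0 1 0; 0 0 0 1]
M⁻¹ · (-3/4, -1, -2)ᵀ = (3/4, 1, -2)ᵀ

p = (3/4, 1, -2)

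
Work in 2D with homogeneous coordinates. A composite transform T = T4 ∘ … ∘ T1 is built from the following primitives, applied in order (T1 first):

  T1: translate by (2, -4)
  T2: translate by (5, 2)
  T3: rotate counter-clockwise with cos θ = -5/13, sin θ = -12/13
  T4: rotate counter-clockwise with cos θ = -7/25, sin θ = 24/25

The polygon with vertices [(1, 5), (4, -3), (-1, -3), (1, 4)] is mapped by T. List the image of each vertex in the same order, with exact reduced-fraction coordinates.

T1 translate by (2, -4): (1, 5) → (3, 1); (4, -3) → (6, -7); (-1, -3) → (1, -7); (1, 4) → (3, 0)
T2 translate by (5, 2): (3, 1) → (8, 3); (6, -7) → (11, -5); (1, -7) → (6, -5); (3, 0) → (8, 2)
T3 rotate counter-clockwise with cos θ = -5/13, sin θ = -12/13: (8, 3) → (-4/13, -111/13); (11, -5) → (-115/13, -107/13); (6, -5) → (-90/13, -47/13); (8, 2) → (-16/13, -106/13)
T4 rotate counter-clockwise with cos θ = -7/25, sin θ = 24/25: (-4/13, -111/13) → (2692/325, 681/325); (-115/13, -107/13) → (3373/325, -2011/325); (-90/13, -47/13) → (1758/325, -1831/325); (-16/13, -106/13) → (2656/325, 358/325)

image vertices: (2692/325, 681/325), (3373/325, -2011/325), (1758/325, -1831/325), (2656/325, 358/325)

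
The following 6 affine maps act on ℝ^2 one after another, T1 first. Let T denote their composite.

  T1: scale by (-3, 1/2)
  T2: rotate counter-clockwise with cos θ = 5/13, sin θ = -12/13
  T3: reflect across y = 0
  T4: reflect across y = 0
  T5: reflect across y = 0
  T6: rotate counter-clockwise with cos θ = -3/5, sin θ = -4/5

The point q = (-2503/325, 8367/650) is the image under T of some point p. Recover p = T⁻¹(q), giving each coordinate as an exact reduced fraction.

T1 = [-3 0 0; 0 1/2 0; 0 0 1]
T2·T1 = [-15/13 6/13 0; 36/13 5/26 0; 0 0 1]
T3·…·T1 = [-15/13 6/13 0; -36/13 -5/26 0; 0 0 1]
T4·…·T1 = [-15/13 6/13 0; 36/13 5/26 0; 0 0 1]
T5·…·T1 = [-15/13 6/13 0; -36/13 -5/26 0; 0 0 1]
T6·…·T1 = [-99/65 -28/65 0; 168/65 -33/130 0; 0 0 1]
det M = 3/2; M⁻¹ = [-11/65 56/195 0; -112/65 -66/65 0; 0 0 1]
M⁻¹ · (-2503/325, 8367/650)ᵀ = (5, 1/5)ᵀ

p = (5, 1/5)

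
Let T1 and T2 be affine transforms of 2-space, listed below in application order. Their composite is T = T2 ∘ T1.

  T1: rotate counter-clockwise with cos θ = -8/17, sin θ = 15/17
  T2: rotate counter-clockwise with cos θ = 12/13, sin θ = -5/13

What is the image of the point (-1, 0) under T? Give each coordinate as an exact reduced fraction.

T(p) = (21/221, -220/221)

T1 rotate counter-clockwise with cos θ = -8/17, sin θ = 15/17: (-1, 0) → (8/17, -15/17)
T2 rotate counter-clockwise with cos θ = 12/13, sin θ = -5/13: (8/17, -15/17) → (21/221, -220/221)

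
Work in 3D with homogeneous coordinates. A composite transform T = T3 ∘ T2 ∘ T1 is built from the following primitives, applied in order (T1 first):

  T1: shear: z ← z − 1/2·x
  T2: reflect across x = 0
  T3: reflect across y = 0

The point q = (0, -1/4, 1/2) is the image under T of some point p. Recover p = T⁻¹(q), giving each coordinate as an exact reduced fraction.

p = (0, 1/4, 1/2)

T1 = [1 0 0 0; 0 1 0 0; -1/2 0 1 0; 0 0 0 1]
T2·T1 = [-1 0 0 0; 0 1 0 0; -1/2 0 1 0; 0 0 0 1]
T3·…·T1 = [-1 0 0 0; 0 -1 0 0; -1/2 0 1 0; 0 0 0 1]
det M = 1; M⁻¹ = [-1 0 0 0; 0 -1 0 0; -1/2 0 1 0; 0 0 0 1]
M⁻¹ · (0, -1/4, 1/2)ᵀ = (0, 1/4, 1/2)ᵀ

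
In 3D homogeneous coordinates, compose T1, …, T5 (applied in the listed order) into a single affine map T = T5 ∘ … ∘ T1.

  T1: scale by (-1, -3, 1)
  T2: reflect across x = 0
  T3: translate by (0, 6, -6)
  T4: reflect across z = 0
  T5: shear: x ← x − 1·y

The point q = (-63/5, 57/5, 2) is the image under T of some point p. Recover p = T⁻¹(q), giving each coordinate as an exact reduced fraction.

T1 = [-1 0 0 0; 0 -3 0 0; 0 0 1 0; 0 0 0 1]
T2·T1 = [1 0 0 0; 0 -3 0 0; 0 0 1 0; 0 0 0 1]
T3·…·T1 = [1 0 0 0; 0 -3 0 6; 0 0 1 -6; 0 0 0 1]
T4·…·T1 = [1 0 0 0; 0 -3 0 6; 0 0 -1 6; 0 0 0 1]
T5·…·T1 = [1 3 0 -6; 0 -3 0 6; 0 0 -1 6; 0 0 0 1]
det M = 3; M⁻¹ = [1 1 0 0; 0 -1/3 0 2; 0 0 -1 6; 0 0 0 1]
M⁻¹ · (-63/5, 57/5, 2)ᵀ = (-6/5, -9/5, 4)ᵀ

p = (-6/5, -9/5, 4)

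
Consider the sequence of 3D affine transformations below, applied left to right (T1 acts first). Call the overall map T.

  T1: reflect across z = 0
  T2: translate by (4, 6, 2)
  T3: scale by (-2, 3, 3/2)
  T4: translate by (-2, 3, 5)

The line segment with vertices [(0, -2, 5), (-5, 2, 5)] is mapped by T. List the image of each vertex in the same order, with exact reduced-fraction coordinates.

image vertices: (-10, 15, 1/2), (0, 27, 1/2)

T1 reflect across z = 0: (0, -2, 5) → (0, -2, -5); (-5, 2, 5) → (-5, 2, -5)
T2 translate by (4, 6, 2): (0, -2, -5) → (4, 4, -3); (-5, 2, -5) → (-1, 8, -3)
T3 scale by (-2, 3, 3/2): (4, 4, -3) → (-8, 12, -9/2); (-1, 8, -3) → (2, 24, -9/2)
T4 translate by (-2, 3, 5): (-8, 12, -9/2) → (-10, 15, 1/2); (2, 24, -9/2) → (0, 27, 1/2)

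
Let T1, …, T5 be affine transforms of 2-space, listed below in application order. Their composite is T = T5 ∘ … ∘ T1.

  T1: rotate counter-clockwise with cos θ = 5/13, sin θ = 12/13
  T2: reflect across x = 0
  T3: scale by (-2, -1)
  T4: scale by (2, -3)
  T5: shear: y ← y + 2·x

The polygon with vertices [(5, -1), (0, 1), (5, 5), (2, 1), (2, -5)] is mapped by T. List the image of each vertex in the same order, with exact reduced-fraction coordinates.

image vertices: (148/13, 461/13), (-48/13, -81/13), (-140/13, -25/13), (-8/13, 71/13), (280/13, 557/13)

T1 rotate counter-clockwise with cos θ = 5/13, sin θ = 12/13: (5, -1) → (37/13, 55/13); (0, 1) → (-12/13, 5/13); (5, 5) → (-35/13, 85/13); (2, 1) → (-2/13, 29/13); (2, -5) → (70/13, -1/13)
T2 reflect across x = 0: (37/13, 55/13) → (-37/13, 55/13); (-12/13, 5/13) → (12/13, 5/13); (-35/13, 85/13) → (35/13, 85/13); (-2/13, 29/13) → (2/13, 29/13); (70/13, -1/13) → (-70/13, -1/13)
T3 scale by (-2, -1): (-37/13, 55/13) → (74/13, -55/13); (12/13, 5/13) → (-24/13, -5/13); (35/13, 85/13) → (-70/13, -85/13); (2/13, 29/13) → (-4/13, -29/13); (-70/13, -1/13) → (140/13, 1/13)
T4 scale by (2, -3): (74/13, -55/13) → (148/13, 165/13); (-24/13, -5/13) → (-48/13, 15/13); (-70/13, -85/13) → (-140/13, 255/13); (-4/13, -29/13) → (-8/13, 87/13); (140/13, 1/13) → (280/13, -3/13)
T5 shear: y ← y + 2·x: (148/13, 165/13) → (148/13, 461/13); (-48/13, 15/13) → (-48/13, -81/13); (-140/13, 255/13) → (-140/13, -25/13); (-8/13, 87/13) → (-8/13, 71/13); (280/13, -3/13) → (280/13, 557/13)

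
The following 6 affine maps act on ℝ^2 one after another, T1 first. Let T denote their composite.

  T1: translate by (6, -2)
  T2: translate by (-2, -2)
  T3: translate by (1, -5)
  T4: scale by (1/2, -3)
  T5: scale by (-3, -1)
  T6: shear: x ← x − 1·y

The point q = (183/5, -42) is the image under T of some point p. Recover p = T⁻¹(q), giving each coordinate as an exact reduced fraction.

p = (-7/5, -5)

T1 = [1 0 6; 0 1 -2; 0 0 1]
T2·T1 = [1 0 4; 0 1 -4; 0 0 1]
T3·…·T1 = [1 0 5; 0 1 -9; 0 0 1]
T4·…·T1 = [1/2 0 5/2; 0 -3 27; 0 0 1]
T5·…·T1 = [-3/2 0 -15/2; 0 3 -27; 0 0 1]
T6·…·T1 = [-3/2 -3 39/2; 0 3 -27; 0 0 1]
det M = -9/2; M⁻¹ = [-2/3 -2/3 -5; 0 1/3 9; 0 0 1]
M⁻¹ · (183/5, -42)ᵀ = (-7/5, -5)ᵀ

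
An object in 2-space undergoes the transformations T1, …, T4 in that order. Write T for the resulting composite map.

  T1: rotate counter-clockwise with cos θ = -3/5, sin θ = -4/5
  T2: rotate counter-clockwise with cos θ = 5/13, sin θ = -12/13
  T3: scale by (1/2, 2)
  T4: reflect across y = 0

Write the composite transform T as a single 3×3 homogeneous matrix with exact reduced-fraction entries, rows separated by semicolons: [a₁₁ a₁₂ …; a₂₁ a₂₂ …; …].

T = [-63/130 -8/65 0; -32/65 126/65 0; 0 0 1]

T1 = [-3/5 4/5 0; -4/5 -3/5 0; 0 0 1]
T2·T1 = [-63/65 -16/65 0; 16/65 -63/65 0; 0 0 1]
T3·…·T1 = [-63/130 -8/65 0; 32/65 -126/65 0; 0 0 1]
T4·…·T1 = [-63/130 -8/65 0; -32/65 126/65 0; 0 0 1]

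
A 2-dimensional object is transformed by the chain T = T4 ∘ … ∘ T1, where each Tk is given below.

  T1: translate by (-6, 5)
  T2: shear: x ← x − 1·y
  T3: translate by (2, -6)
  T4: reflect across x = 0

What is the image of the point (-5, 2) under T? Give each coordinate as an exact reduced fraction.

T(p) = (16, 1)

T1 translate by (-6, 5): (-5, 2) → (-11, 7)
T2 shear: x ← x − 1·y: (-11, 7) → (-18, 7)
T3 translate by (2, -6): (-18, 7) → (-16, 1)
T4 reflect across x = 0: (-16, 1) → (16, 1)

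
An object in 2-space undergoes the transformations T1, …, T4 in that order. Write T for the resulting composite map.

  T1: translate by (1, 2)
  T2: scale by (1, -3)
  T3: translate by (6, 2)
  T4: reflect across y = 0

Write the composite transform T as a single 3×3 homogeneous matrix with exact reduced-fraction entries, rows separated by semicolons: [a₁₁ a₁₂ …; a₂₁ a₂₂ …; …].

T = [1 0 7; 0 3 4; 0 0 1]

T1 = [1 0 1; 0 1 2; 0 0 1]
T2·T1 = [1 0 1; 0 -3 -6; 0 0 1]
T3·…·T1 = [1 0 7; 0 -3 -4; 0 0 1]
T4·…·T1 = [1 0 7; 0 3 4; 0 0 1]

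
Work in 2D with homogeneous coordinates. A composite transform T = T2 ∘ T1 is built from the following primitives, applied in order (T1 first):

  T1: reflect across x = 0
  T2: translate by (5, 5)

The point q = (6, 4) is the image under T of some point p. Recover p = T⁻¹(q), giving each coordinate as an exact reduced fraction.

T1 = [-1 0 0; 0 1 0; 0 0 1]
T2·T1 = [-1 0 5; 0 1 5; 0 0 1]
det M = -1; M⁻¹ = [-1 0 5; 0 1 -5; 0 0 1]
M⁻¹ · (6, 4)ᵀ = (-1, -1)ᵀ

p = (-1, -1)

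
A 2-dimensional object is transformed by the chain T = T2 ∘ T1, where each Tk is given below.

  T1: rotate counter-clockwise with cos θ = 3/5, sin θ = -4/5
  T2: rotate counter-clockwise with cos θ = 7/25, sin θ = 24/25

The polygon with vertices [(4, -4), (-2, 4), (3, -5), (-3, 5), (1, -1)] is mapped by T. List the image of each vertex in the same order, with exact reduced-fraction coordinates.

image vertices: (644/125, -292/125), (-82/25, 76/25), (571/125, -453/125), (-571/125, 453/125), (161/125, -73/125)

T1 rotate counter-clockwise with cos θ = 3/5, sin θ = -4/5: (4, -4) → (-4/5, -28/5); (-2, 4) → (2, 4); (3, -5) → (-11/5, -27/5); (-3, 5) → (11/5, 27/5); (1, -1) → (-1/5, -7/5)
T2 rotate counter-clockwise with cos θ = 7/25, sin θ = 24/25: (-4/5, -28/5) → (644/125, -292/125); (2, 4) → (-82/25, 76/25); (-11/5, -27/5) → (571/125, -453/125); (11/5, 27/5) → (-571/125, 453/125); (-1/5, -7/5) → (161/125, -73/125)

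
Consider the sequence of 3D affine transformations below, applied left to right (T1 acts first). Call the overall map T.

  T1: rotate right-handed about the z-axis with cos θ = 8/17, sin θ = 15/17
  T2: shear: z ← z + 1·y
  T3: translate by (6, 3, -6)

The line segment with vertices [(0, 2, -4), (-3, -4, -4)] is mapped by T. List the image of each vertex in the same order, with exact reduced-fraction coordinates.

image vertices: (72/17, 67/17, -154/17), (138/17, -26/17, -247/17)

T1 rotate right-handed about the z-axis with cos θ = 8/17, sin θ = 15/17: (0, 2, -4) → (-30/17, 16/17, -4); (-3, -4, -4) → (36/17, -77/17, -4)
T2 shear: z ← z + 1·y: (-30/17, 16/17, -4) → (-30/17, 16/17, -52/17); (36/17, -77/17, -4) → (36/17, -77/17, -145/17)
T3 translate by (6, 3, -6): (-30/17, 16/17, -52/17) → (72/17, 67/17, -154/17); (36/17, -77/17, -145/17) → (138/17, -26/17, -247/17)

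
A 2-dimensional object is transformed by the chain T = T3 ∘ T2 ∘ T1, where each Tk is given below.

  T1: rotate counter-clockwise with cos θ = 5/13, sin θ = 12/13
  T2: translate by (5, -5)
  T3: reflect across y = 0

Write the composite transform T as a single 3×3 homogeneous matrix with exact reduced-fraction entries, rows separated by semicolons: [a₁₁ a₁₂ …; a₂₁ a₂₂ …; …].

T = [5/13 -12/13 5; -12/13 -5/13 5; 0 0 1]

T1 = [5/13 -12/13 0; 12/13 5/13 0; 0 0 1]
T2·T1 = [5/13 -12/13 5; 12/13 5/13 -5; 0 0 1]
T3·…·T1 = [5/13 -12/13 5; -12/13 -5/13 5; 0 0 1]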